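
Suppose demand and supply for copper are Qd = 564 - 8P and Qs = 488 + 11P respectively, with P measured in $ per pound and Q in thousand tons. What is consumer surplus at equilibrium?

Consumer surplus = 17689

Set Qd = Qs: 564 - 8P = 488 + 11P, so 76 = 19P and P* = 4.
Then Q* = 564 - 8(4) = 532.
Demand choke price (Qd = 0): P = 564/8 = 70.5. Consumer surplus = ½ × (70.5 - 4) × 532 = 17689.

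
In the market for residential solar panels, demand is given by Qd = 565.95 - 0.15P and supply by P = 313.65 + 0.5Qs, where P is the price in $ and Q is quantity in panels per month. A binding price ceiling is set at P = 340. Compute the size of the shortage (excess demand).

Shortage = 462.25

Inverting to quantity form: Qs = -627.3 + 2P.
Evaluating both curves at the ceiling price 340 gives Qd = 514.95, Qs = 52.7.
Shortage = Qd - Qs = 514.95 - 52.7 = 462.25.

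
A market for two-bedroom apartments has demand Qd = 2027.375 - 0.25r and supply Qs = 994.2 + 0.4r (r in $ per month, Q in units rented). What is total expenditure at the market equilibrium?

Equating demand and supply, 2027.375 - 0.25r = 994.2 + 0.4r gives 0.65r = 1033.175, so r* = 1589.5.
Substitute back: Q* = 2027.375 - 0.25(1589.5) = 1630.
Total expenditure = r* × Q* = 1589.5 × 1630 = 2590885.

Total expenditure = 2590885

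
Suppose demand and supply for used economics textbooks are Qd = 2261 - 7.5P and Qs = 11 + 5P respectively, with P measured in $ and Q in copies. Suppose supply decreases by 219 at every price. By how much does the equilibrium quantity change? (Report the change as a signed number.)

ΔQ = -131.4

Equating demand and supply, 2261 - 7.5P = 11 + 5P gives 12.5P = 2250, so P* = 180.
Plugging P* into demand: Q* = 2261 - 7.5(180) = 911.
After the shift, supply is Qs = -208 + 5P.
New equilibrium: 2469 = 12.5P, so P = 197.52 and Q = 779.6.
ΔQ = 779.6 - 911 = -131.4.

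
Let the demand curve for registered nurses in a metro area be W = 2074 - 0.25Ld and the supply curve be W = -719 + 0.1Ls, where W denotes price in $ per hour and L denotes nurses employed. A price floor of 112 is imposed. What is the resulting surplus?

Solving each curve for L: Ld = 8296 - 4W and Ls = 7190 + 10W.
Evaluating both curves at the floor price 112 gives Ld = 7848, Ls = 8310.
Surplus = Ls - Ld = 8310 - 7848 = 462.

Surplus = 462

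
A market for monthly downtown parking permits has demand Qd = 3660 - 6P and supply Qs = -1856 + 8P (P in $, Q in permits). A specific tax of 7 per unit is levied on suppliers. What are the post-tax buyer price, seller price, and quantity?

The tax drives a wedge P_b - P_s = 7. Substituting P_s = P_b - 7 into supply: Qs = -1912 + 8P_b.
Set Qd = Qs: 3660 - 6P_b = -1912 + 8P_b, so 5572 = 14P_b and P_b = 398.
Then P_s = 398 - 7 = 391 and Q = 3660 - 6(398) = 1272.

P_b = 398, P_s = 391, Q = 1272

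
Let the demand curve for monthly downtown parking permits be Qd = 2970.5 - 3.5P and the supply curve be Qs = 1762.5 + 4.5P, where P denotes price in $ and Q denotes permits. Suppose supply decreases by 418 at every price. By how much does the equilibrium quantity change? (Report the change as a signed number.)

ΔQ = -182.875

At equilibrium Qd = Qs, so 2970.5 - 3.5P = 1762.5 + 4.5P; collecting terms, 1208 = 8P and P* = 151.
Plugging P* into demand: Q* = 2970.5 - 3.5(151) = 2442.
After the shift, supply is Qs = 1344.5 + 4.5P.
Re-solving, 8P = 1626 gives P = 203.25 and Q = 2259.125.
ΔQ = 2259.125 - 2442 = -182.875.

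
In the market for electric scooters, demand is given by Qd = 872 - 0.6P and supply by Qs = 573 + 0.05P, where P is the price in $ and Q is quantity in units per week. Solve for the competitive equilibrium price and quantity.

P* = 460, Q* = 596

Set Qd = Qs: 872 - 0.6P = 573 + 0.05P, so 299 = 0.65P and P* = 460.
From the demand curve, Q* = 872 - 0.6(460) = 596.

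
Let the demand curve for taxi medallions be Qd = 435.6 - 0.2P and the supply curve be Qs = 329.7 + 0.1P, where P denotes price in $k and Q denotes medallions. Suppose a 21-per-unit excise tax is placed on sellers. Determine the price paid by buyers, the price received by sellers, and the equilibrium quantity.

The tax drives a wedge P_b - P_s = 21. Substituting P_s = P_b - 21 into supply: Qs = 327.6 + 0.1P_b.
Equate demand and the shifted supply: 435.6 - 0.2P_b = 327.6 + 0.1P_b, giving 0.3P_b = 108, so P_b = 360.
So P_s = 339 and the quantity traded is Q = 435.6 - 0.2(360) = 363.6.

P_b = 360, P_s = 339, Q = 363.6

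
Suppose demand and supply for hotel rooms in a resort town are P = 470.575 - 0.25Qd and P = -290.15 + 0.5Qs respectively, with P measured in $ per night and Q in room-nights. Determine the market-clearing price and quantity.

Inverting to quantity form: Qd = 1882.3 - 4P and Qs = 580.3 + 2P.
At equilibrium Qd = Qs, so 1882.3 - 4P = 580.3 + 2P; collecting terms, 1302 = 6P and P* = 217.
Substitute back: Q* = 1882.3 - 4(217) = 1014.3.

P* = 217, Q* = 1014.3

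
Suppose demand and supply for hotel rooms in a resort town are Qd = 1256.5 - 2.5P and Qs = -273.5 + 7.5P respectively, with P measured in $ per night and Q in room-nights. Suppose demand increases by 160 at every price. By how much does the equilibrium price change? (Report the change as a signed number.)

Set Qd = Qs: 1256.5 - 2.5P = -273.5 + 7.5P, so 1530 = 10P and P* = 153.
Substitute back: Q* = 1256.5 - 2.5(153) = 874.
After the shift, demand is Qd = 1416.5 - 2.5P.
New equilibrium: 1690 = 10P, so P = 169 and Q = 994.
ΔP = 169 - 153 = 16.

ΔP = 16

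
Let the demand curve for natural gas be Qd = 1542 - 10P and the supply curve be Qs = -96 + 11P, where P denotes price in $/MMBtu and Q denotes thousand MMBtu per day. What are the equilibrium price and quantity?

P* = 78, Q* = 762

Set Qd = Qs: 1542 - 10P = -96 + 11P, so 1638 = 21P and P* = 78.
Then Q* = 1542 - 10(78) = 762.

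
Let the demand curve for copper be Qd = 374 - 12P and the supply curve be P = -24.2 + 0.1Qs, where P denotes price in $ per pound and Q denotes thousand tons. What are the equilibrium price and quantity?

In direct form, Qs = 242 + 10P.
Equating demand and supply, 374 - 12P = 242 + 10P gives 22P = 132, so P* = 6.
Substitute back: Q* = 374 - 12(6) = 302.

P* = 6, Q* = 302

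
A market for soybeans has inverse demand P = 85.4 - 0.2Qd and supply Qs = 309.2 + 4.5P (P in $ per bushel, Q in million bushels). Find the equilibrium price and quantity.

Rewriting in direct form: Qd = 427 - 5P.
At equilibrium Qd = Qs, so 427 - 5P = 309.2 + 4.5P; collecting terms, 117.8 = 9.5P and P* = 12.4.
Plugging P* into demand: Q* = 427 - 5(12.4) = 365.

P* = 12.4, Q* = 365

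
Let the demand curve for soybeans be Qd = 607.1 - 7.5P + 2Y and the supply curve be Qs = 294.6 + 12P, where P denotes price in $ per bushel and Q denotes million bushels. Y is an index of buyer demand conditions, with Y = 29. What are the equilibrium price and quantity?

With Y = 29, demand is Qd = 665.1 - 7.5P.
The market clears where 665.1 - 7.5P = 294.6 + 12P. Rearranging, 19.5P = 370.5, hence P* = 19.
Then Q* = 665.1 - 7.5(19) = 522.6.

P* = 19, Q* = 522.6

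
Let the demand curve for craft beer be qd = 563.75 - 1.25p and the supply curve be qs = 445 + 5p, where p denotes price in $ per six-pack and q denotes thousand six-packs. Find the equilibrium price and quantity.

p* = 19, q* = 540

Set qd = qs: 563.75 - 1.25p = 445 + 5p, so 118.75 = 6.25p and p* = 19.
From the demand curve, q* = 563.75 - 1.25(19) = 540.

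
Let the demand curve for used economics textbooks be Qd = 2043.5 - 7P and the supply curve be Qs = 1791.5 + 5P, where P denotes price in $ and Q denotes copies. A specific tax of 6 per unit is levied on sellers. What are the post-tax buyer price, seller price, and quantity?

P_b = 23.5, P_s = 17.5, Q = 1879

The tax drives a wedge P_b - P_s = 6. Substituting P_s = P_b - 6 into supply: Qs = 1761.5 + 5P_b.
Set Qd = Qs: 2043.5 - 7P_b = 1761.5 + 5P_b, so 282 = 12P_b and P_b = 23.5.
Then P_s = 23.5 - 6 = 17.5 and Q = 2043.5 - 7(23.5) = 1879.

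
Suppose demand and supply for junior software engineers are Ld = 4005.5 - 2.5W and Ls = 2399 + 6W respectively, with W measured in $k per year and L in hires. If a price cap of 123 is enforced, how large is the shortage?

Evaluating both curves at the ceiling price 123 gives Ld = 3698, Ls = 3137.
Shortage = Ld - Ls = 3698 - 3137 = 561.

Shortage = 561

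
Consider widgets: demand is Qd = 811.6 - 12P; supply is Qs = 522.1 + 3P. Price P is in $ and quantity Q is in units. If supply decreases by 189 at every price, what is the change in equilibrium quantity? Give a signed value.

Set Qd = Qs: 811.6 - 12P = 522.1 + 3P, so 289.5 = 15P and P* = 19.3.
Then Q* = 811.6 - 12(19.3) = 580.
After the shift, supply is Qs = 333.1 + 3P.
New equilibrium: 478.5 = 15P, so P = 31.9 and Q = 428.8.
ΔQ = 428.8 - 580 = -151.2.

ΔQ = -151.2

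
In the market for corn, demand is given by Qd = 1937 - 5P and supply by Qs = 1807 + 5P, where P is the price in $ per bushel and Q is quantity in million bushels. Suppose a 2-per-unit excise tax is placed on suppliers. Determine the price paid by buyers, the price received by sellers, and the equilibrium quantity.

P_b = 14, P_s = 12, Q = 1867

Suppliers keep P_s = P_b - 2 per unit, so supply in terms of the buyer price is Qs = 1797 + 5P_b.
Set Qd = Qs: 1937 - 5P_b = 1797 + 5P_b, so 140 = 10P_b and P_b = 14.
So P_s = 12 and the quantity traded is Q = 1937 - 5(14) = 1867.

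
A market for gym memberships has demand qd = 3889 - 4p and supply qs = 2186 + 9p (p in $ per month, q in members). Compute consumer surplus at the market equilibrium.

Consumer surplus = 1415403.125

At equilibrium qd = qs, so 3889 - 4p = 2186 + 9p; collecting terms, 1703 = 13p and p* = 131.
Plugging p* into demand: q* = 3889 - 4(131) = 3365.
Demand choke price (qd = 0): p = 3889/4 = 972.25. Consumer surplus = ½ × (972.25 - 131) × 3365 = 1415403.125.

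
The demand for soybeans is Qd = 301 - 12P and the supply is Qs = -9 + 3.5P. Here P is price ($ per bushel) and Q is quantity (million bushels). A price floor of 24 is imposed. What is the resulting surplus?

Surplus = 62

Evaluating both curves at the floor price 24 gives Qd = 13, Qs = 75.
Surplus = Qs - Qd = 75 - 13 = 62.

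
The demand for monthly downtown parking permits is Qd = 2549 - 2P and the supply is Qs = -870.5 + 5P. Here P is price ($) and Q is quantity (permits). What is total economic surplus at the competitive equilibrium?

The market clears where 2549 - 2P = -870.5 + 5P. Rearranging, 7P = 3419.5, hence P* = 488.5.
Plugging P* into demand: Q* = 2549 - 2(488.5) = 1572.
Demand choke price = 1274.5; supply choke price = 174.1. CS = ½(1274.5 - 488.5)(1572) = 617796; PS = ½(488.5 - 174.1)(1572) = 247118.4. Total surplus = 864914.4.

Total surplus = 864914.4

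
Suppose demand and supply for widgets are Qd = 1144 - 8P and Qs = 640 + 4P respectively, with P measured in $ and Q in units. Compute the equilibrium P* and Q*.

The market clears where 1144 - 8P = 640 + 4P. Rearranging, 12P = 504, hence P* = 42.
Then Q* = 1144 - 8(42) = 808.

P* = 42, Q* = 808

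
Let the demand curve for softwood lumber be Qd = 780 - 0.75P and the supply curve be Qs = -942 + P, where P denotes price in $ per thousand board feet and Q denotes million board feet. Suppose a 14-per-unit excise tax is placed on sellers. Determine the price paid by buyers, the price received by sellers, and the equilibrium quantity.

P_b = 992, P_s = 978, Q = 36

The tax drives a wedge P_b - P_s = 14. Substituting P_s = P_b - 14 into supply: Qs = -956 + P_b.
Equate demand and the shifted supply: 780 - 0.75P_b = -956 + P_b, giving 1.75P_b = 1736, so P_b = 992.
So P_s = 978 and the quantity traded is Q = 780 - 0.75(992) = 36.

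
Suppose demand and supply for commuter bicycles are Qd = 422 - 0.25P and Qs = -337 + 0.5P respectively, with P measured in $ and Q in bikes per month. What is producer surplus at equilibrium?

The market clears where 422 - 0.25P = -337 + 0.5P. Rearranging, 0.75P = 759, hence P* = 1012.
From the demand curve, Q* = 422 - 0.25(1012) = 169.
Supply choke price (Qs = 0): P = 674. Producer surplus = ½ × (1012 - 674) × 169 = 28561.

Producer surplus = 28561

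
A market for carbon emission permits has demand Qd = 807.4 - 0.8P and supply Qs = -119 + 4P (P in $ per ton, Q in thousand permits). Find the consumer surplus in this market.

At equilibrium Qd = Qs, so 807.4 - 0.8P = -119 + 4P; collecting terms, 926.4 = 4.8P and P* = 193.
Plugging P* into demand: Q* = 807.4 - 0.8(193) = 653.
Demand choke price (Qd = 0): P = 807.4/0.8 = 1009.25. Consumer surplus = ½ × (1009.25 - 193) × 653 = 266505.625.

Consumer surplus = 266505.625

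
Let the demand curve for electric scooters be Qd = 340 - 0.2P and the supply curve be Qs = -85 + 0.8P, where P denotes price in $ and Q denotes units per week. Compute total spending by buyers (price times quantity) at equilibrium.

Total spending by buyers = 108375

Equating demand and supply, 340 - 0.2P = -85 + 0.8P gives P = 425, so P* = 425.
Substitute back: Q* = 340 - 0.2(425) = 255.
Total spending by buyers = P* × Q* = 425 × 255 = 108375.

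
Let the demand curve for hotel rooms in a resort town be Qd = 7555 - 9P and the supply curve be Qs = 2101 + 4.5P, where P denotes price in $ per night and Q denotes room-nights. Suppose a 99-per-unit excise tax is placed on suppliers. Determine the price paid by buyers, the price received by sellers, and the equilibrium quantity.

Suppliers keep P_s = P_b - 99 per unit, so supply in terms of the buyer price is Qs = 1655.5 + 4.5P_b.
Set Qd = Qs: 7555 - 9P_b = 1655.5 + 4.5P_b, so 5899.5 = 13.5P_b and P_b = 437.
So P_s = 338 and the quantity traded is Q = 7555 - 9(437) = 3622.

P_b = 437, P_s = 338, Q = 3622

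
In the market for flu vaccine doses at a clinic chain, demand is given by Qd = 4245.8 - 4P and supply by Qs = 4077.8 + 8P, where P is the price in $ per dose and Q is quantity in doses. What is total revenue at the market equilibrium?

At equilibrium Qd = Qs, so 4245.8 - 4P = 4077.8 + 8P; collecting terms, 168 = 12P and P* = 14.
Substitute back: Q* = 4245.8 - 4(14) = 4189.8.
Total revenue = P* × Q* = 14 × 4189.8 = 58657.2.

Total revenue = 58657.2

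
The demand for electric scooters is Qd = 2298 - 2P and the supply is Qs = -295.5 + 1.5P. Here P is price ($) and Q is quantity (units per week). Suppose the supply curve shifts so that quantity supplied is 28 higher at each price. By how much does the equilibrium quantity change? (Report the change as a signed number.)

ΔQ = 16

Set Qd = Qs: 2298 - 2P = -295.5 + 1.5P, so 2593.5 = 3.5P and P* = 741.
Plugging P* into demand: Q* = 2298 - 2(741) = 816.
After the shift, supply is Qs = -267.5 + 1.5P.
Re-solving, 3.5P = 2565.5 gives P = 733 and Q = 832.
ΔQ = 832 - 816 = 16.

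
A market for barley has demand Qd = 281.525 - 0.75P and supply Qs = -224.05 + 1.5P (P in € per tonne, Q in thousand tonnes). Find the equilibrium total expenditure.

Total expenditure = 25391.1

Equating demand and supply, 281.525 - 0.75P = -224.05 + 1.5P gives 2.25P = 505.575, so P* = 224.7.
Plugging P* into demand: Q* = 281.525 - 0.75(224.7) = 113.
Total expenditure = P* × Q* = 224.7 × 113 = 25391.1.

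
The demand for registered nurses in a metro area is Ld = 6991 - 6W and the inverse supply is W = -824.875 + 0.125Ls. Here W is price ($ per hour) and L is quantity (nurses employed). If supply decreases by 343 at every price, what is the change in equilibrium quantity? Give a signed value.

Inverting to quantity form: Ls = 6599 + 8W.
Set Ld = Ls: 6991 - 6W = 6599 + 8W, so 392 = 14W and W* = 28.
Substitute back: L* = 6991 - 6(28) = 6823.
After the shift, supply is Ls = 6256 + 8W.
New equilibrium: 735 = 14W, so W = 52.5 and L = 6676.
ΔL = 6676 - 6823 = -147.

ΔL = -147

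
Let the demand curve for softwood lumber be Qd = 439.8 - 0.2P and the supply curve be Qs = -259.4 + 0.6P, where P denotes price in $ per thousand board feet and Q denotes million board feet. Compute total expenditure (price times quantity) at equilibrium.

Set Qd = Qs: 439.8 - 0.2P = -259.4 + 0.6P, so 699.2 = 0.8P and P* = 874.
Plugging P* into demand: Q* = 439.8 - 0.2(874) = 265.
Total expenditure = P* × Q* = 874 × 265 = 231610.

Total expenditure = 231610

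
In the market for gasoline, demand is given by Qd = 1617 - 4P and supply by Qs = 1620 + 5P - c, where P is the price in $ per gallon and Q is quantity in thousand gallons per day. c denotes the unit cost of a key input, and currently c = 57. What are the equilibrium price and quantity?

P* = 6, Q* = 1593

With c = 57, supply is Qs = 1563 + 5P.
At equilibrium Qd = Qs, so 1617 - 4P = 1563 + 5P; collecting terms, 54 = 9P and P* = 6.
Then Q* = 1617 - 4(6) = 1593.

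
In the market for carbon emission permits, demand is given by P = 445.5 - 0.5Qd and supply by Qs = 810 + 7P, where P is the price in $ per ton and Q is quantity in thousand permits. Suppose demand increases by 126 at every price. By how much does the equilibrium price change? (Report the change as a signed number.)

Rewriting in direct form: Qd = 891 - 2P.
Set Qd = Qs: 891 - 2P = 810 + 7P, so 81 = 9P and P* = 9.
From the demand curve, Q* = 891 - 2(9) = 873.
After the shift, demand is Qd = 1017 - 2P.
New equilibrium: 207 = 9P, so P = 23 and Q = 971.
ΔP = 23 - 9 = 14.

ΔP = 14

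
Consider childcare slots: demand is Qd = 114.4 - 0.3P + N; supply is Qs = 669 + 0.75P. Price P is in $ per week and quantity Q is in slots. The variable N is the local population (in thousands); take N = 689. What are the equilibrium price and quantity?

With N = 689, demand is Qd = 803.4 - 0.3P.
Equating demand and supply, 803.4 - 0.3P = 669 + 0.75P gives 1.05P = 134.4, so P* = 128.
Then Q* = 803.4 - 0.3(128) = 765.

P* = 128, Q* = 765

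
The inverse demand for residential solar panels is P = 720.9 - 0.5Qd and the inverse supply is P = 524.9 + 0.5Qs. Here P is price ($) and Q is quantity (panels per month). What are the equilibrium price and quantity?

In direct form, Qd = 1441.8 - 2P and Qs = -1049.8 + 2P.
Set Qd = Qs: 1441.8 - 2P = -1049.8 + 2P, so 2491.6 = 4P and P* = 622.9.
Plugging P* into demand: Q* = 1441.8 - 2(622.9) = 196.

P* = 622.9, Q* = 196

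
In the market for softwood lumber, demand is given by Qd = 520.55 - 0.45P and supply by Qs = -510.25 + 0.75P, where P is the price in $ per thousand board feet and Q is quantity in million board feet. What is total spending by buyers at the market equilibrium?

Equating demand and supply, 520.55 - 0.45P = -510.25 + 0.75P gives 1.2P = 1030.8, so P* = 859.
From the demand curve, Q* = 520.55 - 0.45(859) = 134.
Total spending by buyers = P* × Q* = 859 × 134 = 115106.

Total spending by buyers = 115106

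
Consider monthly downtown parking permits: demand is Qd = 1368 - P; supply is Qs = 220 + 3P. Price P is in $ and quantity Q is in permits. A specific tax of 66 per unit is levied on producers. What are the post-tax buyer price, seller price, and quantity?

P_b = 336.5, P_s = 270.5, Q = 1031.5

The tax drives a wedge P_b - P_s = 66. Substituting P_s = P_b - 66 into supply: Qs = 22 + 3P_b.
Equate demand and the shifted supply: 1368 - P_b = 22 + 3P_b, giving 4P_b = 1346, so P_b = 336.5.
Then P_s = 336.5 - 66 = 270.5 and Q = 1368 - 336.5 = 1031.5.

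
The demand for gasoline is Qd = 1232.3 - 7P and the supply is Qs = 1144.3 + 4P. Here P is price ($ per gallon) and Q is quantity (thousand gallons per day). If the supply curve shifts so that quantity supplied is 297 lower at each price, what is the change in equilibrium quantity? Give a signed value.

Equating demand and supply, 1232.3 - 7P = 1144.3 + 4P gives 11P = 88, so P* = 8.
Substitute back: Q* = 1232.3 - 7(8) = 1176.3.
After the shift, supply is Qs = 847.3 + 4P.
Re-solving, 11P = 385 gives P = 35 and Q = 987.3.
ΔQ = 987.3 - 1176.3 = -189.

ΔQ = -189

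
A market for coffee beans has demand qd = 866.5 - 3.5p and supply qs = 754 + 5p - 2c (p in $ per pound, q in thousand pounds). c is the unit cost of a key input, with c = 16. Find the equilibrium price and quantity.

With c = 16, supply is qs = 722 + 5p.
Set qd = qs: 866.5 - 3.5p = 722 + 5p, so 144.5 = 8.5p and p* = 17.
From the demand curve, q* = 866.5 - 3.5(17) = 807.

p* = 17, q* = 807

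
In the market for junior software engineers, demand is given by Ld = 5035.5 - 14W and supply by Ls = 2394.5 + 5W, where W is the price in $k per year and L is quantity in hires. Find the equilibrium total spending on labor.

Set Ld = Ls: 5035.5 - 14W = 2394.5 + 5W, so 2641 = 19W and W* = 139.
From the demand curve, L* = 5035.5 - 14(139) = 3089.5.
Total spending on labor = W* × L* = 139 × 3089.5 = 429440.5.

Total spending on labor = 429440.5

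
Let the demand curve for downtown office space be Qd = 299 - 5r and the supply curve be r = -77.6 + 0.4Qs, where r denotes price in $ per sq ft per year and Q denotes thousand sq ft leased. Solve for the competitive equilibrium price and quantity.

Solving each curve for Q: Qs = 194 + 2.5r.
Equating demand and supply, 299 - 5r = 194 + 2.5r gives 7.5r = 105, so r* = 14.
Substitute back: Q* = 299 - 5(14) = 229.

r* = 14, Q* = 229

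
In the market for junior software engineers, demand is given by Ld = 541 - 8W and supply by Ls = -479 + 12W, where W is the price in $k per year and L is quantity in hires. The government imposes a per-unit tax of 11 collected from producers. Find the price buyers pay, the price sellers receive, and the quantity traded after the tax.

W_b = 57.6, W_s = 46.6, L = 80.2

The tax drives a wedge W_b - W_s = 11. Substituting W_s = W_b - 11 into supply: Ls = -611 + 12W_b.
Market clearing requires 541 - 8W_b = -611 + 12W_b; hence 1152 = 20W_b and W_b = 57.6.
Then W_s = 57.6 - 11 = 46.6 and L = 541 - 8(57.6) = 80.2.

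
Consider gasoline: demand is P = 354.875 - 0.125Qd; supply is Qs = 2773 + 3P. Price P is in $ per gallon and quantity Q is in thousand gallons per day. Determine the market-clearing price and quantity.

In direct form, Qd = 2839 - 8P.
Equating demand and supply, 2839 - 8P = 2773 + 3P gives 11P = 66, so P* = 6.
Substitute back: Q* = 2839 - 8(6) = 2791.

P* = 6, Q* = 2791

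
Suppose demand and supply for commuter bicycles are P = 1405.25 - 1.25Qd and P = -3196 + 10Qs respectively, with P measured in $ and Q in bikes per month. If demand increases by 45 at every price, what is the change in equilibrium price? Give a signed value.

In direct form, Qd = 1124.2 - 0.8P and Qs = 319.6 + 0.1P.
Equating demand and supply, 1124.2 - 0.8P = 319.6 + 0.1P gives 0.9P = 804.6, so P* = 894.
From the demand curve, Q* = 1124.2 - 0.8(894) = 409.
After the shift, demand is Qd = 1169.2 - 0.8P.
New equilibrium: 849.6 = 0.9P, so P = 944 and Q = 414.
ΔP = 944 - 894 = 50.

ΔP = 50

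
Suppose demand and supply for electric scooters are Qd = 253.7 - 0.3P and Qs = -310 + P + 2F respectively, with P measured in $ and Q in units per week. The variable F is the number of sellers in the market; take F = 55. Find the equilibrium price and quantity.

P* = 349, Q* = 149

With F = 55, supply is Qs = -200 + P.
The market clears where 253.7 - 0.3P = -200 + P. Rearranging, 1.3P = 453.7, hence P* = 349.
Substitute back: Q* = 253.7 - 0.3(349) = 149.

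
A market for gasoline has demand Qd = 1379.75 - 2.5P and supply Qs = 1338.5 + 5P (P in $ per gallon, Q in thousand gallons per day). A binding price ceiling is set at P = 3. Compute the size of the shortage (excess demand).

Shortage = 18.75

Evaluating both curves at the ceiling price 3 gives Qd = 1372.25, Qs = 1353.5.
Shortage = Qd - Qs = 1372.25 - 1353.5 = 18.75.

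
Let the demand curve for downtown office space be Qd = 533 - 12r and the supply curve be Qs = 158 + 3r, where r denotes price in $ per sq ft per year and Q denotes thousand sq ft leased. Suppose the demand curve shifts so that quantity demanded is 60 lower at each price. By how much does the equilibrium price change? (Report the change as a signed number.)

Δr = -4

Set Qd = Qs: 533 - 12r = 158 + 3r, so 375 = 15r and r* = 25.
From the demand curve, Q* = 533 - 12(25) = 233.
After the shift, demand is Qd = 473 - 12r.
Re-solving, 15r = 315 gives r = 21 and Q = 221.
Δr = 21 - 25 = -4.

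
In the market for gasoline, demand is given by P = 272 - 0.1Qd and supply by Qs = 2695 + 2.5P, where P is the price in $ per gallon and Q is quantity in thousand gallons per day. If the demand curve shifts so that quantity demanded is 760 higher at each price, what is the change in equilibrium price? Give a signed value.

Solving each curve for Q: Qd = 2720 - 10P.
At equilibrium Qd = Qs, so 2720 - 10P = 2695 + 2.5P; collecting terms, 25 = 12.5P and P* = 2.
Then Q* = 2720 - 10(2) = 2700.
After the shift, demand is Qd = 3480 - 10P.
Re-solving, 12.5P = 785 gives P = 62.8 and Q = 2852.
ΔP = 62.8 - 2 = 60.8.

ΔP = 60.8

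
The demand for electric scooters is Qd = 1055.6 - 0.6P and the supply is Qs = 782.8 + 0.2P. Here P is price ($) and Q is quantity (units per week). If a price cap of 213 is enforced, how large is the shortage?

With P fixed at 213, quantity demanded is 927.8 and quantity supplied is 825.4.
Shortage = Qd - Qs = 927.8 - 825.4 = 102.4.

Shortage = 102.4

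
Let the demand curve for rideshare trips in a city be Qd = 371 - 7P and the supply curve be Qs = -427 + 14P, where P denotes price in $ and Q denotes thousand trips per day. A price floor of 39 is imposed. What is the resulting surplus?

At P = 39: Qd = 98 and Qs = 119.
Surplus = Qs - Qd = 119 - 98 = 21.

Surplus = 21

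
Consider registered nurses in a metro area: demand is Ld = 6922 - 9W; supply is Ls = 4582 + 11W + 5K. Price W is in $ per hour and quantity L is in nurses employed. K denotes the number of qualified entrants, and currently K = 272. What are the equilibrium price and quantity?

With K = 272, supply is Ls = 5942 + 11W.
At equilibrium Ld = Ls, so 6922 - 9W = 5942 + 11W; collecting terms, 980 = 20W and W* = 49.
From the demand curve, L* = 6922 - 9(49) = 6481.

W* = 49, L* = 6481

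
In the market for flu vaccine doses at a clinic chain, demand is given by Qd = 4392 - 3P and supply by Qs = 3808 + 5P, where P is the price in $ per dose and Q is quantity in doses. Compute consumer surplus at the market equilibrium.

Consumer surplus = 2902321.5

Equating demand and supply, 4392 - 3P = 3808 + 5P gives 8P = 584, so P* = 73.
Plugging P* into demand: Q* = 4392 - 3(73) = 4173.
Demand choke price (Qd = 0): P = 4392/3 = 1464. Consumer surplus = ½ × (1464 - 73) × 4173 = 2902321.5.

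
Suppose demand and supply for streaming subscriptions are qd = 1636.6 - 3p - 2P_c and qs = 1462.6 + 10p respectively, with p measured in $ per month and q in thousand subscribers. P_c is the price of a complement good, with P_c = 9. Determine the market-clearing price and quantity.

p* = 12, q* = 1582.6

With P_c = 9, demand is qd = 1618.6 - 3p.
The market clears where 1618.6 - 3p = 1462.6 + 10p. Rearranging, 13p = 156, hence p* = 12.
Plugging p* into demand: q* = 1618.6 - 3(12) = 1582.6.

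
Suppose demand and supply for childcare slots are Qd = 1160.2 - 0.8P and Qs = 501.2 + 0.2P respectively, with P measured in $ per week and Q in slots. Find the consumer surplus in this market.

The market clears where 1160.2 - 0.8P = 501.2 + 0.2P. Rearranging, P = 659, hence P* = 659.
Substitute back: Q* = 1160.2 - 0.8(659) = 633.
Demand choke price (Qd = 0): P = 1160.2/0.8 = 1450.25. Consumer surplus = ½ × (1450.25 - 659) × 633 = 250430.625.

Consumer surplus = 250430.625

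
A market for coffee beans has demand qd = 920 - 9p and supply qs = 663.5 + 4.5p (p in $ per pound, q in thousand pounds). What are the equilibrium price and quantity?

The market clears where 920 - 9p = 663.5 + 4.5p. Rearranging, 13.5p = 256.5, hence p* = 19.
Substitute back: q* = 920 - 9(19) = 749.

p* = 19, q* = 749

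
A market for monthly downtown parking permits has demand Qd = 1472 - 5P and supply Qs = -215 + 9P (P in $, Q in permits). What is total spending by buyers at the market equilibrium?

Equating demand and supply, 1472 - 5P = -215 + 9P gives 14P = 1687, so P* = 120.5.
From the demand curve, Q* = 1472 - 5(120.5) = 869.5.
Total spending by buyers = P* × Q* = 120.5 × 869.5 = 104774.75.

Total spending by buyers = 104774.75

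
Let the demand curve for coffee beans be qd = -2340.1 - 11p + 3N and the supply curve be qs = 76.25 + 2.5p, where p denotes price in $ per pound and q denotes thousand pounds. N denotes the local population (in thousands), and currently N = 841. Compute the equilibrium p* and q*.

p* = 7.9, q* = 96

With N = 841, demand is qd = 182.9 - 11p.
At equilibrium qd = qs, so 182.9 - 11p = 76.25 + 2.5p; collecting terms, 106.65 = 13.5p and p* = 7.9.
Substitute back: q* = 182.9 - 11(7.9) = 96.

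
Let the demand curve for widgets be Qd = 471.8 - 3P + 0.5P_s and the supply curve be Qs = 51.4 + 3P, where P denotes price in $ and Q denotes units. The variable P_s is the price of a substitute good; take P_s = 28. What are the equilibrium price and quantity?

With P_s = 28, demand is Qd = 485.8 - 3P.
Equating demand and supply, 485.8 - 3P = 51.4 + 3P gives 6P = 434.4, so P* = 72.4.
From the demand curve, Q* = 485.8 - 3(72.4) = 268.6.

P* = 72.4, Q* = 268.6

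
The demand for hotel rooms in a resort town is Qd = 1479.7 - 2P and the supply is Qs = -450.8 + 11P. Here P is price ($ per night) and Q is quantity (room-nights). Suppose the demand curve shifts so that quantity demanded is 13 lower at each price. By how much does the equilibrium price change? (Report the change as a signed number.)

At equilibrium Qd = Qs, so 1479.7 - 2P = -450.8 + 11P; collecting terms, 1930.5 = 13P and P* = 148.5.
From the demand curve, Q* = 1479.7 - 2(148.5) = 1182.7.
After the shift, demand is Qd = 1466.7 - 2P.
Re-solving, 13P = 1917.5 gives P = 147.5 and Q = 1171.7.
ΔP = 147.5 - 148.5 = -1.

ΔP = -1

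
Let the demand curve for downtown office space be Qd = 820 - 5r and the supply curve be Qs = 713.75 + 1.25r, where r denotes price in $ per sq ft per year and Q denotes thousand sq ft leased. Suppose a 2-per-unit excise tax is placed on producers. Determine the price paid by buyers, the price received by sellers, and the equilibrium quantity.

The tax drives a wedge r_b - r_s = 2. Substituting r_s = r_b - 2 into supply: Qs = 711.25 + 1.25r_b.
Market clearing requires 820 - 5r_b = 711.25 + 1.25r_b; hence 108.75 = 6.25r_b and r_b = 17.4.
Then r_s = 17.4 - 2 = 15.4 and Q = 820 - 5(17.4) = 733.

r_b = 17.4, r_s = 15.4, Q = 733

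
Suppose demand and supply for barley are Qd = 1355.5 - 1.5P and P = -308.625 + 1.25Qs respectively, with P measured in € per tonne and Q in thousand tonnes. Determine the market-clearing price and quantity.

P* = 482, Q* = 632.5

Inverting to quantity form: Qs = 246.9 + 0.8P.
The market clears where 1355.5 - 1.5P = 246.9 + 0.8P. Rearranging, 2.3P = 1108.6, hence P* = 482.
From the demand curve, Q* = 1355.5 - 1.5(482) = 632.5.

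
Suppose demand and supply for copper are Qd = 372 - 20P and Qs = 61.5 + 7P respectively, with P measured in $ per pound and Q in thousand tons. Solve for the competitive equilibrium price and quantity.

At equilibrium Qd = Qs, so 372 - 20P = 61.5 + 7P; collecting terms, 310.5 = 27P and P* = 11.5.
Plugging P* into demand: Q* = 372 - 20(11.5) = 142.

P* = 11.5, Q* = 142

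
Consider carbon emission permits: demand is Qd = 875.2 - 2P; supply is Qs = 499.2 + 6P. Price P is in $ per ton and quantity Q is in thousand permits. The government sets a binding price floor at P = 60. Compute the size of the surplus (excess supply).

Surplus = 104

Evaluating both curves at the floor price 60 gives Qd = 755.2, Qs = 859.2.
Surplus = Qs - Qd = 859.2 - 755.2 = 104.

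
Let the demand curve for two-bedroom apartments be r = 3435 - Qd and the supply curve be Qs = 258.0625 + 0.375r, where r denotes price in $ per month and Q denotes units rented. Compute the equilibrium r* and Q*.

r* = 2310.5, Q* = 1124.5

Rewriting in direct form: Qd = 3435 - r.
At equilibrium Qd = Qs, so 3435 - r = 258.0625 + 0.375r; collecting terms, 3176.9375 = 1.375r and r* = 2310.5.
From the demand curve, Q* = 3435 - 2310.5 = 1124.5.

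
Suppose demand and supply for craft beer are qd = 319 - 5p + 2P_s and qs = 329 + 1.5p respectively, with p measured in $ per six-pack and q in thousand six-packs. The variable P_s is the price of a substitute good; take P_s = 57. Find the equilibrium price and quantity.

With P_s = 57, demand is qd = 433 - 5p.
Equating demand and supply, 433 - 5p = 329 + 1.5p gives 6.5p = 104, so p* = 16.
Plugging p* into demand: q* = 433 - 5(16) = 353.

p* = 16, q* = 353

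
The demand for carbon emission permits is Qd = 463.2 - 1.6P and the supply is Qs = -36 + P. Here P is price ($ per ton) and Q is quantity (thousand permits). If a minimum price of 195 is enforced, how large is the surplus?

Surplus = 7.8

With P fixed at 195, quantity demanded is 151.2 and quantity supplied is 159.
Surplus = Qs - Qd = 159 - 151.2 = 7.8.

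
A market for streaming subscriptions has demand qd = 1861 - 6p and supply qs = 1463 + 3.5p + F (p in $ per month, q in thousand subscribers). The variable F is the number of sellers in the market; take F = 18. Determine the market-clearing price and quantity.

p* = 40, q* = 1621

With F = 18, supply is qs = 1481 + 3.5p.
The market clears where 1861 - 6p = 1481 + 3.5p. Rearranging, 9.5p = 380, hence p* = 40.
Substitute back: q* = 1861 - 6(40) = 1621.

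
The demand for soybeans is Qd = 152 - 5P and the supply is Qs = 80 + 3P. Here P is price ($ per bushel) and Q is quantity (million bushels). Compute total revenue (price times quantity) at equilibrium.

Total revenue = 963

The market clears where 152 - 5P = 80 + 3P. Rearranging, 8P = 72, hence P* = 9.
From the demand curve, Q* = 152 - 5(9) = 107.
Total revenue = P* × Q* = 9 × 107 = 963.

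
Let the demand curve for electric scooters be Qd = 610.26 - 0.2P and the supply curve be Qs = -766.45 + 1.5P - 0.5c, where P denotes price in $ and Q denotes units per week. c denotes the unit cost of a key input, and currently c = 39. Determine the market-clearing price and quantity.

With c = 39, supply is Qs = -785.95 + 1.5P.
Set Qd = Qs: 610.26 - 0.2P = -785.95 + 1.5P, so 1396.21 = 1.7P and P* = 821.3.
Substitute back: Q* = 610.26 - 0.2(821.3) = 446.

P* = 821.3, Q* = 446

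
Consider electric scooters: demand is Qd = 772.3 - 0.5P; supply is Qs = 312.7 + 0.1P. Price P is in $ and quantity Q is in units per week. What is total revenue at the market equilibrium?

Total revenue = 298203.8

Equating demand and supply, 772.3 - 0.5P = 312.7 + 0.1P gives 0.6P = 459.6, so P* = 766.
From the demand curve, Q* = 772.3 - 0.5(766) = 389.3.
Total revenue = P* × Q* = 766 × 389.3 = 298203.8.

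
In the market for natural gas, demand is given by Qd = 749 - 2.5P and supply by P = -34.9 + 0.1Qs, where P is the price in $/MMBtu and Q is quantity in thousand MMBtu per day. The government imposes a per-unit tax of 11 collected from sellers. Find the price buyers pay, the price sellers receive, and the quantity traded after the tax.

P_b = 40.8, P_s = 29.8, Q = 647

In direct form, Qs = 349 + 10P.
The tax drives a wedge P_b - P_s = 11. Substituting P_s = P_b - 11 into supply: Qs = 239 + 10P_b.
Market clearing requires 749 - 2.5P_b = 239 + 10P_b; hence 510 = 12.5P_b and P_b = 40.8.
So P_s = 29.8 and the quantity traded is Q = 749 - 2.5(40.8) = 647.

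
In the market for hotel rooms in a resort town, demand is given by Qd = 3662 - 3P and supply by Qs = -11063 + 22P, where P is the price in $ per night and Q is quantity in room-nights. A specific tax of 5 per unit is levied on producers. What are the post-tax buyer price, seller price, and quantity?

P_b = 593.4, P_s = 588.4, Q = 1881.8

The tax drives a wedge P_b - P_s = 5. Substituting P_s = P_b - 5 into supply: Qs = -11173 + 22P_b.
Equate demand and the shifted supply: 3662 - 3P_b = -11173 + 22P_b, giving 25P_b = 14835, so P_b = 593.4.
So P_s = 588.4 and the quantity traded is Q = 3662 - 3(593.4) = 1881.8.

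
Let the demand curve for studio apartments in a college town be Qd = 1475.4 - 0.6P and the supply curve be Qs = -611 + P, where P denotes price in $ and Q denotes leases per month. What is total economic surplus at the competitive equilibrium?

Equating demand and supply, 1475.4 - 0.6P = -611 + P gives 1.6P = 2086.4, so P* = 1304.
From the demand curve, Q* = 1475.4 - 0.6(1304) = 693.
Demand choke price = 2459; supply choke price = 611. CS = ½(2459 - 1304)(693) = 400207.5; PS = ½(1304 - 611)(693) = 240124.5. Total surplus = 640332.

Total surplus = 640332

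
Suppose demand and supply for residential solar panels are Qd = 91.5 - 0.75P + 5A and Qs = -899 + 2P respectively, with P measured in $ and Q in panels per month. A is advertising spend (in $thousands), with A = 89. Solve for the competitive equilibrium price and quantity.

P* = 522, Q* = 145

With A = 89, demand is Qd = 536.5 - 0.75P.
Set Qd = Qs: 536.5 - 0.75P = -899 + 2P, so 1435.5 = 2.75P and P* = 522.
Substitute back: Q* = 536.5 - 0.75(522) = 145.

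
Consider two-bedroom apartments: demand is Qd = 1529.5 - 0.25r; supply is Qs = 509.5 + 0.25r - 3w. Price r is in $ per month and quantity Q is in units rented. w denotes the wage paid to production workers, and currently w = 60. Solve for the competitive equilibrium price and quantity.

r* = 2400, Q* = 929.5

With w = 60, supply is Qs = 329.5 + 0.25r.
Equating demand and supply, 1529.5 - 0.25r = 329.5 + 0.25r gives 0.5r = 1200, so r* = 2400.
From the demand curve, Q* = 1529.5 - 0.25(2400) = 929.5.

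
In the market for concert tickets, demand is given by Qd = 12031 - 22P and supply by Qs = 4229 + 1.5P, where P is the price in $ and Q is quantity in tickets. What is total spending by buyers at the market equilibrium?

Total spending by buyers = 1569364

The market clears where 12031 - 22P = 4229 + 1.5P. Rearranging, 23.5P = 7802, hence P* = 332.
Plugging P* into demand: Q* = 12031 - 22(332) = 4727.
Total spending by buyers = P* × Q* = 332 × 4727 = 1569364.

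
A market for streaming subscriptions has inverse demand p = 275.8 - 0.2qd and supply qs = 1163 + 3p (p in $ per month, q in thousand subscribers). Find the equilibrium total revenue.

Total revenue = 33588

In direct form, qd = 1379 - 5p.
Equating demand and supply, 1379 - 5p = 1163 + 3p gives 8p = 216, so p* = 27.
Then q* = 1379 - 5(27) = 1244.
Total revenue = p* × q* = 27 × 1244 = 33588.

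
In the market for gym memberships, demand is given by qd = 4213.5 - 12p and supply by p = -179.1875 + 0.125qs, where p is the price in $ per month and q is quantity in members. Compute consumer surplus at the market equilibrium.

In direct form, qs = 1433.5 + 8p.
At equilibrium qd = qs, so 4213.5 - 12p = 1433.5 + 8p; collecting terms, 2780 = 20p and p* = 139.
From the demand curve, q* = 4213.5 - 12(139) = 2545.5.
Demand choke price (qd = 0): p = 4213.5/12 = 351.125. Consumer surplus = ½ × (351.125 - 139) × 2545.5 = 269982.09375.

Consumer surplus = 269982.09375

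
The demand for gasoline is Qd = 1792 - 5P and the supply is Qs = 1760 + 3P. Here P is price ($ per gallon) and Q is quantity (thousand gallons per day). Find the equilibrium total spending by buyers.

Total spending by buyers = 7088

The market clears where 1792 - 5P = 1760 + 3P. Rearranging, 8P = 32, hence P* = 4.
Plugging P* into demand: Q* = 1792 - 5(4) = 1772.
Total spending by buyers = P* × Q* = 4 × 1772 = 7088.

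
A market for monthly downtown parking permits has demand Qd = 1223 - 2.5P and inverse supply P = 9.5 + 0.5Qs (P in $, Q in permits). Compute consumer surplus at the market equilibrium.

Consumer surplus = 56817.8

In direct form, Qs = -19 + 2P.
Set Qd = Qs: 1223 - 2.5P = -19 + 2P, so 1242 = 4.5P and P* = 276.
Plugging P* into demand: Q* = 1223 - 2.5(276) = 533.
Demand choke price (Qd = 0): P = 1223/2.5 = 489.2. Consumer surplus = ½ × (489.2 - 276) × 533 = 56817.8.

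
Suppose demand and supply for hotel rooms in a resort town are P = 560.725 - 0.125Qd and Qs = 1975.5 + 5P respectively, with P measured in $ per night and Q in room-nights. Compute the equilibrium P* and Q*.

P* = 193.1, Q* = 2941

Rewriting in direct form: Qd = 4485.8 - 8P.
Set Qd = Qs: 4485.8 - 8P = 1975.5 + 5P, so 2510.3 = 13P and P* = 193.1.
From the demand curve, Q* = 4485.8 - 8(193.1) = 2941.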